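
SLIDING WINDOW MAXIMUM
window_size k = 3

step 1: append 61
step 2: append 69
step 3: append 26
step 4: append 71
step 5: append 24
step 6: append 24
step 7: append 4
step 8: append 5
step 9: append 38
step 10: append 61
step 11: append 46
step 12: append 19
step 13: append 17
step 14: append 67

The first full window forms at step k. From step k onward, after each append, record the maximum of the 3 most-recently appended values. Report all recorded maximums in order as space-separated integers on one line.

step 1: append 61 -> window=[61] (not full yet)
step 2: append 69 -> window=[61, 69] (not full yet)
step 3: append 26 -> window=[61, 69, 26] -> max=69
step 4: append 71 -> window=[69, 26, 71] -> max=71
step 5: append 24 -> window=[26, 71, 24] -> max=71
step 6: append 24 -> window=[71, 24, 24] -> max=71
step 7: append 4 -> window=[24, 24, 4] -> max=24
step 8: append 5 -> window=[24, 4, 5] -> max=24
step 9: append 38 -> window=[4, 5, 38] -> max=38
step 10: append 61 -> window=[5, 38, 61] -> max=61
step 11: append 46 -> window=[38, 61, 46] -> max=61
step 12: append 19 -> window=[61, 46, 19] -> max=61
step 13: append 17 -> window=[46, 19, 17] -> max=46
step 14: append 67 -> window=[19, 17, 67] -> max=67

Answer: 69 71 71 71 24 24 38 61 61 61 46 67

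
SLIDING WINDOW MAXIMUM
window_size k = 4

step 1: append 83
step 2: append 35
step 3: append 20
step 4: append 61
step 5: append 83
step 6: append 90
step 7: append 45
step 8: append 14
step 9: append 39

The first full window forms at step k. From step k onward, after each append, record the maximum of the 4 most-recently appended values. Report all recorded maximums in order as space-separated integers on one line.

step 1: append 83 -> window=[83] (not full yet)
step 2: append 35 -> window=[83, 35] (not full yet)
step 3: append 20 -> window=[83, 35, 20] (not full yet)
step 4: append 61 -> window=[83, 35, 20, 61] -> max=83
step 5: append 83 -> window=[35, 20, 61, 83] -> max=83
step 6: append 90 -> window=[20, 61, 83, 90] -> max=90
step 7: append 45 -> window=[61, 83, 90, 45] -> max=90
step 8: append 14 -> window=[83, 90, 45, 14] -> max=90
step 9: append 39 -> window=[90, 45, 14, 39] -> max=90

Answer: 83 83 90 90 90 90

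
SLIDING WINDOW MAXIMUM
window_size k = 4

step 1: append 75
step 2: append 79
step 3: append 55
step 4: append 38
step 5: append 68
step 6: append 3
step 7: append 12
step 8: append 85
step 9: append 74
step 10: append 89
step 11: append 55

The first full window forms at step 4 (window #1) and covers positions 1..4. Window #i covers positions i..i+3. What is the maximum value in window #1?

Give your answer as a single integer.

step 1: append 75 -> window=[75] (not full yet)
step 2: append 79 -> window=[75, 79] (not full yet)
step 3: append 55 -> window=[75, 79, 55] (not full yet)
step 4: append 38 -> window=[75, 79, 55, 38] -> max=79
Window #1 max = 79

Answer: 79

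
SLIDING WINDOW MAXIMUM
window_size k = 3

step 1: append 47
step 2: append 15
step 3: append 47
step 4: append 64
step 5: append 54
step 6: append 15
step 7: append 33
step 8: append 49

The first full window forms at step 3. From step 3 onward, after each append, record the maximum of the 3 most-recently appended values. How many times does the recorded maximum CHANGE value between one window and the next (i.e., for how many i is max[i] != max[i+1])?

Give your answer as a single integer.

step 1: append 47 -> window=[47] (not full yet)
step 2: append 15 -> window=[47, 15] (not full yet)
step 3: append 47 -> window=[47, 15, 47] -> max=47
step 4: append 64 -> window=[15, 47, 64] -> max=64
step 5: append 54 -> window=[47, 64, 54] -> max=64
step 6: append 15 -> window=[64, 54, 15] -> max=64
step 7: append 33 -> window=[54, 15, 33] -> max=54
step 8: append 49 -> window=[15, 33, 49] -> max=49
Recorded maximums: 47 64 64 64 54 49
Changes between consecutive maximums: 3

Answer: 3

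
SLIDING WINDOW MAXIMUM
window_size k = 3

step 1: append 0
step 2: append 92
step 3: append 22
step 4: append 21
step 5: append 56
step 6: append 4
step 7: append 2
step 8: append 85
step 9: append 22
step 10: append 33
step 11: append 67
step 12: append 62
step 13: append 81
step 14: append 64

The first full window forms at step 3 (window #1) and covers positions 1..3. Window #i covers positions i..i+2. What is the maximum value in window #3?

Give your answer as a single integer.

Answer: 56

Derivation:
step 1: append 0 -> window=[0] (not full yet)
step 2: append 92 -> window=[0, 92] (not full yet)
step 3: append 22 -> window=[0, 92, 22] -> max=92
step 4: append 21 -> window=[92, 22, 21] -> max=92
step 5: append 56 -> window=[22, 21, 56] -> max=56
Window #3 max = 56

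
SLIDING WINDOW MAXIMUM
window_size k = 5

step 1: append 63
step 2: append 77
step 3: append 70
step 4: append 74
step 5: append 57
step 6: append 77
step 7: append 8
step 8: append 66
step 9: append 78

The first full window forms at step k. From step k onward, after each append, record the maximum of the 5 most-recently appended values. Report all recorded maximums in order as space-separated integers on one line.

Answer: 77 77 77 77 78

Derivation:
step 1: append 63 -> window=[63] (not full yet)
step 2: append 77 -> window=[63, 77] (not full yet)
step 3: append 70 -> window=[63, 77, 70] (not full yet)
step 4: append 74 -> window=[63, 77, 70, 74] (not full yet)
step 5: append 57 -> window=[63, 77, 70, 74, 57] -> max=77
step 6: append 77 -> window=[77, 70, 74, 57, 77] -> max=77
step 7: append 8 -> window=[70, 74, 57, 77, 8] -> max=77
step 8: append 66 -> window=[74, 57, 77, 8, 66] -> max=77
step 9: append 78 -> window=[57, 77, 8, 66, 78] -> max=78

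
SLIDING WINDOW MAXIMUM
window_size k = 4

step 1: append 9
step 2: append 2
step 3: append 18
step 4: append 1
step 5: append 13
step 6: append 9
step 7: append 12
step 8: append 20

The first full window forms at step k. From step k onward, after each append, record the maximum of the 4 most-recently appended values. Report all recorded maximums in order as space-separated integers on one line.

step 1: append 9 -> window=[9] (not full yet)
step 2: append 2 -> window=[9, 2] (not full yet)
step 3: append 18 -> window=[9, 2, 18] (not full yet)
step 4: append 1 -> window=[9, 2, 18, 1] -> max=18
step 5: append 13 -> window=[2, 18, 1, 13] -> max=18
step 6: append 9 -> window=[18, 1, 13, 9] -> max=18
step 7: append 12 -> window=[1, 13, 9, 12] -> max=13
step 8: append 20 -> window=[13, 9, 12, 20] -> max=20

Answer: 18 18 18 13 20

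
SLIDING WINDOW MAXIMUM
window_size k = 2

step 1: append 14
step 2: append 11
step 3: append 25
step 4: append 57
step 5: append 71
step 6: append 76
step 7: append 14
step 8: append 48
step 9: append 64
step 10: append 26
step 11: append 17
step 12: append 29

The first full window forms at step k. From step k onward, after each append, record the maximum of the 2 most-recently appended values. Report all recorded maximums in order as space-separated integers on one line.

Answer: 14 25 57 71 76 76 48 64 64 26 29

Derivation:
step 1: append 14 -> window=[14] (not full yet)
step 2: append 11 -> window=[14, 11] -> max=14
step 3: append 25 -> window=[11, 25] -> max=25
step 4: append 57 -> window=[25, 57] -> max=57
step 5: append 71 -> window=[57, 71] -> max=71
step 6: append 76 -> window=[71, 76] -> max=76
step 7: append 14 -> window=[76, 14] -> max=76
step 8: append 48 -> window=[14, 48] -> max=48
step 9: append 64 -> window=[48, 64] -> max=64
step 10: append 26 -> window=[64, 26] -> max=64
step 11: append 17 -> window=[26, 17] -> max=26
step 12: append 29 -> window=[17, 29] -> max=29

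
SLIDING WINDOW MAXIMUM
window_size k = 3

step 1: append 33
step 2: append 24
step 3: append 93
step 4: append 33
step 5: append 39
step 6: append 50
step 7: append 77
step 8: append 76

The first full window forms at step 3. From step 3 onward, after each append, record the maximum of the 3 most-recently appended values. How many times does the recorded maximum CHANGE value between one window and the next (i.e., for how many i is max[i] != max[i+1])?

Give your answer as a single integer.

step 1: append 33 -> window=[33] (not full yet)
step 2: append 24 -> window=[33, 24] (not full yet)
step 3: append 93 -> window=[33, 24, 93] -> max=93
step 4: append 33 -> window=[24, 93, 33] -> max=93
step 5: append 39 -> window=[93, 33, 39] -> max=93
step 6: append 50 -> window=[33, 39, 50] -> max=50
step 7: append 77 -> window=[39, 50, 77] -> max=77
step 8: append 76 -> window=[50, 77, 76] -> max=77
Recorded maximums: 93 93 93 50 77 77
Changes between consecutive maximums: 2

Answer: 2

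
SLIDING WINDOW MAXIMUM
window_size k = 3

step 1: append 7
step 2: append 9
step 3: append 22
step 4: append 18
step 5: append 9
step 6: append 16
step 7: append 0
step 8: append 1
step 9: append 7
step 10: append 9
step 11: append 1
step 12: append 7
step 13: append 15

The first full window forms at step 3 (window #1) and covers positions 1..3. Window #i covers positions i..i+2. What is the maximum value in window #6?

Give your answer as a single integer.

step 1: append 7 -> window=[7] (not full yet)
step 2: append 9 -> window=[7, 9] (not full yet)
step 3: append 22 -> window=[7, 9, 22] -> max=22
step 4: append 18 -> window=[9, 22, 18] -> max=22
step 5: append 9 -> window=[22, 18, 9] -> max=22
step 6: append 16 -> window=[18, 9, 16] -> max=18
step 7: append 0 -> window=[9, 16, 0] -> max=16
step 8: append 1 -> window=[16, 0, 1] -> max=16
Window #6 max = 16

Answer: 16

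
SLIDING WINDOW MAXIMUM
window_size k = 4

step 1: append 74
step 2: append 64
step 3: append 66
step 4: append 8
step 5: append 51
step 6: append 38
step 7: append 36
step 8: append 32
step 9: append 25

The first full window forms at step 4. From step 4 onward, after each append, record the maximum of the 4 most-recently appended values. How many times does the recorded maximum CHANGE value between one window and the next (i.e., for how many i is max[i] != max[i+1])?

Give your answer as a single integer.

step 1: append 74 -> window=[74] (not full yet)
step 2: append 64 -> window=[74, 64] (not full yet)
step 3: append 66 -> window=[74, 64, 66] (not full yet)
step 4: append 8 -> window=[74, 64, 66, 8] -> max=74
step 5: append 51 -> window=[64, 66, 8, 51] -> max=66
step 6: append 38 -> window=[66, 8, 51, 38] -> max=66
step 7: append 36 -> window=[8, 51, 38, 36] -> max=51
step 8: append 32 -> window=[51, 38, 36, 32] -> max=51
step 9: append 25 -> window=[38, 36, 32, 25] -> max=38
Recorded maximums: 74 66 66 51 51 38
Changes between consecutive maximums: 3

Answer: 3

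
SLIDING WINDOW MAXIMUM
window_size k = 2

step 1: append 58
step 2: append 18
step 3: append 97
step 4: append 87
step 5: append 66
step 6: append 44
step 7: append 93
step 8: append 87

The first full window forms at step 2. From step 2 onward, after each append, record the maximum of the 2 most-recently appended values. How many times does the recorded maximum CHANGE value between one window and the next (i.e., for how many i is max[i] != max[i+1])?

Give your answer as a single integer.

Answer: 4

Derivation:
step 1: append 58 -> window=[58] (not full yet)
step 2: append 18 -> window=[58, 18] -> max=58
step 3: append 97 -> window=[18, 97] -> max=97
step 4: append 87 -> window=[97, 87] -> max=97
step 5: append 66 -> window=[87, 66] -> max=87
step 6: append 44 -> window=[66, 44] -> max=66
step 7: append 93 -> window=[44, 93] -> max=93
step 8: append 87 -> window=[93, 87] -> max=93
Recorded maximums: 58 97 97 87 66 93 93
Changes between consecutive maximums: 4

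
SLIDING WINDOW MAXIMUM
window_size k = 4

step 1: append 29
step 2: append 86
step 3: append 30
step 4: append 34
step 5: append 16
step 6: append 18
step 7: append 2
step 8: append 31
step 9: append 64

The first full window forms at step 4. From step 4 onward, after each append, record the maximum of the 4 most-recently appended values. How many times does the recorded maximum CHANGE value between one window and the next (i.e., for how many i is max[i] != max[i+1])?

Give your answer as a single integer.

step 1: append 29 -> window=[29] (not full yet)
step 2: append 86 -> window=[29, 86] (not full yet)
step 3: append 30 -> window=[29, 86, 30] (not full yet)
step 4: append 34 -> window=[29, 86, 30, 34] -> max=86
step 5: append 16 -> window=[86, 30, 34, 16] -> max=86
step 6: append 18 -> window=[30, 34, 16, 18] -> max=34
step 7: append 2 -> window=[34, 16, 18, 2] -> max=34
step 8: append 31 -> window=[16, 18, 2, 31] -> max=31
step 9: append 64 -> window=[18, 2, 31, 64] -> max=64
Recorded maximums: 86 86 34 34 31 64
Changes between consecutive maximums: 3

Answer: 3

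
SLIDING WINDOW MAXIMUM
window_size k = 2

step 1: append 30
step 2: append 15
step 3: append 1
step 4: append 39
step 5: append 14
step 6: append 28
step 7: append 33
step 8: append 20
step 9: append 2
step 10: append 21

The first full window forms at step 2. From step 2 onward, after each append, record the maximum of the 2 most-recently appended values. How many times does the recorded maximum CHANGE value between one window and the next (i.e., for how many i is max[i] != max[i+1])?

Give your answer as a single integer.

Answer: 6

Derivation:
step 1: append 30 -> window=[30] (not full yet)
step 2: append 15 -> window=[30, 15] -> max=30
step 3: append 1 -> window=[15, 1] -> max=15
step 4: append 39 -> window=[1, 39] -> max=39
step 5: append 14 -> window=[39, 14] -> max=39
step 6: append 28 -> window=[14, 28] -> max=28
step 7: append 33 -> window=[28, 33] -> max=33
step 8: append 20 -> window=[33, 20] -> max=33
step 9: append 2 -> window=[20, 2] -> max=20
step 10: append 21 -> window=[2, 21] -> max=21
Recorded maximums: 30 15 39 39 28 33 33 20 21
Changes between consecutive maximums: 6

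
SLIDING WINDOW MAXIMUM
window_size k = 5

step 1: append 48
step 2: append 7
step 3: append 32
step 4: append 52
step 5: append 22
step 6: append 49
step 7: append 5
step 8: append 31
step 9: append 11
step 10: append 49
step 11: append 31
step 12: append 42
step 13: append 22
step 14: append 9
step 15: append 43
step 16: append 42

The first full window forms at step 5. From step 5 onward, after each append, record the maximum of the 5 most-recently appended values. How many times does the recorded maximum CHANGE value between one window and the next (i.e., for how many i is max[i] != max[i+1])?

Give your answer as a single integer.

Answer: 2

Derivation:
step 1: append 48 -> window=[48] (not full yet)
step 2: append 7 -> window=[48, 7] (not full yet)
step 3: append 32 -> window=[48, 7, 32] (not full yet)
step 4: append 52 -> window=[48, 7, 32, 52] (not full yet)
step 5: append 22 -> window=[48, 7, 32, 52, 22] -> max=52
step 6: append 49 -> window=[7, 32, 52, 22, 49] -> max=52
step 7: append 5 -> window=[32, 52, 22, 49, 5] -> max=52
step 8: append 31 -> window=[52, 22, 49, 5, 31] -> max=52
step 9: append 11 -> window=[22, 49, 5, 31, 11] -> max=49
step 10: append 49 -> window=[49, 5, 31, 11, 49] -> max=49
step 11: append 31 -> window=[5, 31, 11, 49, 31] -> max=49
step 12: append 42 -> window=[31, 11, 49, 31, 42] -> max=49
step 13: append 22 -> window=[11, 49, 31, 42, 22] -> max=49
step 14: append 9 -> window=[49, 31, 42, 22, 9] -> max=49
step 15: append 43 -> window=[31, 42, 22, 9, 43] -> max=43
step 16: append 42 -> window=[42, 22, 9, 43, 42] -> max=43
Recorded maximums: 52 52 52 52 49 49 49 49 49 49 43 43
Changes between consecutive maximums: 2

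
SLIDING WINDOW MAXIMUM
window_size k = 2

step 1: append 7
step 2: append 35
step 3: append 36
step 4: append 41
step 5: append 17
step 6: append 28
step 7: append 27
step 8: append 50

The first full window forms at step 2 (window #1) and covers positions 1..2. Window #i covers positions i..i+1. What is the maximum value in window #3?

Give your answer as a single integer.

step 1: append 7 -> window=[7] (not full yet)
step 2: append 35 -> window=[7, 35] -> max=35
step 3: append 36 -> window=[35, 36] -> max=36
step 4: append 41 -> window=[36, 41] -> max=41
Window #3 max = 41

Answer: 41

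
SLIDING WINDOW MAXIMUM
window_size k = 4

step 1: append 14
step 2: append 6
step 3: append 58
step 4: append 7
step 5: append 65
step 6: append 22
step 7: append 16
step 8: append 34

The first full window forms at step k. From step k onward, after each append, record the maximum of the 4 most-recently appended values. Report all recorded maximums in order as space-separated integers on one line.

step 1: append 14 -> window=[14] (not full yet)
step 2: append 6 -> window=[14, 6] (not full yet)
step 3: append 58 -> window=[14, 6, 58] (not full yet)
step 4: append 7 -> window=[14, 6, 58, 7] -> max=58
step 5: append 65 -> window=[6, 58, 7, 65] -> max=65
step 6: append 22 -> window=[58, 7, 65, 22] -> max=65
step 7: append 16 -> window=[7, 65, 22, 16] -> max=65
step 8: append 34 -> window=[65, 22, 16, 34] -> max=65

Answer: 58 65 65 65 65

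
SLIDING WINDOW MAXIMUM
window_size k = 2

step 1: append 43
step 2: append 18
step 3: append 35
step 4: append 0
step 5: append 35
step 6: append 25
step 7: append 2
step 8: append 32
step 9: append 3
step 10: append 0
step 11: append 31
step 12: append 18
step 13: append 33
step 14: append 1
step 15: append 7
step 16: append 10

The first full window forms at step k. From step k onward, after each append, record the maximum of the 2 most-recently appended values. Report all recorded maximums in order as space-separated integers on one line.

Answer: 43 35 35 35 35 25 32 32 3 31 31 33 33 7 10

Derivation:
step 1: append 43 -> window=[43] (not full yet)
step 2: append 18 -> window=[43, 18] -> max=43
step 3: append 35 -> window=[18, 35] -> max=35
step 4: append 0 -> window=[35, 0] -> max=35
step 5: append 35 -> window=[0, 35] -> max=35
step 6: append 25 -> window=[35, 25] -> max=35
step 7: append 2 -> window=[25, 2] -> max=25
step 8: append 32 -> window=[2, 32] -> max=32
step 9: append 3 -> window=[32, 3] -> max=32
step 10: append 0 -> window=[3, 0] -> max=3
step 11: append 31 -> window=[0, 31] -> max=31
step 12: append 18 -> window=[31, 18] -> max=31
step 13: append 33 -> window=[18, 33] -> max=33
step 14: append 1 -> window=[33, 1] -> max=33
step 15: append 7 -> window=[1, 7] -> max=7
step 16: append 10 -> window=[7, 10] -> max=10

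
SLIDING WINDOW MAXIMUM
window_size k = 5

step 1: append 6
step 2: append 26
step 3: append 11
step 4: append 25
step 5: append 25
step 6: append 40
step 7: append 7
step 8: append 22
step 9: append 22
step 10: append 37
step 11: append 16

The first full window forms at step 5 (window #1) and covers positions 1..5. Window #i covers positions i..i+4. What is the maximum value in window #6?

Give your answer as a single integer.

step 1: append 6 -> window=[6] (not full yet)
step 2: append 26 -> window=[6, 26] (not full yet)
step 3: append 11 -> window=[6, 26, 11] (not full yet)
step 4: append 25 -> window=[6, 26, 11, 25] (not full yet)
step 5: append 25 -> window=[6, 26, 11, 25, 25] -> max=26
step 6: append 40 -> window=[26, 11, 25, 25, 40] -> max=40
step 7: append 7 -> window=[11, 25, 25, 40, 7] -> max=40
step 8: append 22 -> window=[25, 25, 40, 7, 22] -> max=40
step 9: append 22 -> window=[25, 40, 7, 22, 22] -> max=40
step 10: append 37 -> window=[40, 7, 22, 22, 37] -> max=40
Window #6 max = 40

Answer: 40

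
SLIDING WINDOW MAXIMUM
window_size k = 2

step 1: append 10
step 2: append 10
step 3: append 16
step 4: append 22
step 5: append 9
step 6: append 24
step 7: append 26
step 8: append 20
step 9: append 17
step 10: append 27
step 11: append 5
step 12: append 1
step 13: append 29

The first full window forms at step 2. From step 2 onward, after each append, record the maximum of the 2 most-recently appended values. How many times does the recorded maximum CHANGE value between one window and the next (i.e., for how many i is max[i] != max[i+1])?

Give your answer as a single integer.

Answer: 8

Derivation:
step 1: append 10 -> window=[10] (not full yet)
step 2: append 10 -> window=[10, 10] -> max=10
step 3: append 16 -> window=[10, 16] -> max=16
step 4: append 22 -> window=[16, 22] -> max=22
step 5: append 9 -> window=[22, 9] -> max=22
step 6: append 24 -> window=[9, 24] -> max=24
step 7: append 26 -> window=[24, 26] -> max=26
step 8: append 20 -> window=[26, 20] -> max=26
step 9: append 17 -> window=[20, 17] -> max=20
step 10: append 27 -> window=[17, 27] -> max=27
step 11: append 5 -> window=[27, 5] -> max=27
step 12: append 1 -> window=[5, 1] -> max=5
step 13: append 29 -> window=[1, 29] -> max=29
Recorded maximums: 10 16 22 22 24 26 26 20 27 27 5 29
Changes between consecutive maximums: 8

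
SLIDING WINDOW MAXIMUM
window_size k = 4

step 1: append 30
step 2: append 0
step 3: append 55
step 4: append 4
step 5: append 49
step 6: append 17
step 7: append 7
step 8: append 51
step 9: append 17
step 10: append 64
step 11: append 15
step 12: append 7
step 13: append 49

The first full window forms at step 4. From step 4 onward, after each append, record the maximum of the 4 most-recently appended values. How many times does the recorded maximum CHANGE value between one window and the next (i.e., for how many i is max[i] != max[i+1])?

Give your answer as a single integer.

step 1: append 30 -> window=[30] (not full yet)
step 2: append 0 -> window=[30, 0] (not full yet)
step 3: append 55 -> window=[30, 0, 55] (not full yet)
step 4: append 4 -> window=[30, 0, 55, 4] -> max=55
step 5: append 49 -> window=[0, 55, 4, 49] -> max=55
step 6: append 17 -> window=[55, 4, 49, 17] -> max=55
step 7: append 7 -> window=[4, 49, 17, 7] -> max=49
step 8: append 51 -> window=[49, 17, 7, 51] -> max=51
step 9: append 17 -> window=[17, 7, 51, 17] -> max=51
step 10: append 64 -> window=[7, 51, 17, 64] -> max=64
step 11: append 15 -> window=[51, 17, 64, 15] -> max=64
step 12: append 7 -> window=[17, 64, 15, 7] -> max=64
step 13: append 49 -> window=[64, 15, 7, 49] -> max=64
Recorded maximums: 55 55 55 49 51 51 64 64 64 64
Changes between consecutive maximums: 3

Answer: 3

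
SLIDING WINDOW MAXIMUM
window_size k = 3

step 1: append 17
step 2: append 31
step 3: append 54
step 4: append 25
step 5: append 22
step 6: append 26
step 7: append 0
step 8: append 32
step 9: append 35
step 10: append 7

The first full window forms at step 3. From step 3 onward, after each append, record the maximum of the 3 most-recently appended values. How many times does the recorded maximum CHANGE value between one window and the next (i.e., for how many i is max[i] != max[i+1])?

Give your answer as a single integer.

Answer: 3

Derivation:
step 1: append 17 -> window=[17] (not full yet)
step 2: append 31 -> window=[17, 31] (not full yet)
step 3: append 54 -> window=[17, 31, 54] -> max=54
step 4: append 25 -> window=[31, 54, 25] -> max=54
step 5: append 22 -> window=[54, 25, 22] -> max=54
step 6: append 26 -> window=[25, 22, 26] -> max=26
step 7: append 0 -> window=[22, 26, 0] -> max=26
step 8: append 32 -> window=[26, 0, 32] -> max=32
step 9: append 35 -> window=[0, 32, 35] -> max=35
step 10: append 7 -> window=[32, 35, 7] -> max=35
Recorded maximums: 54 54 54 26 26 32 35 35
Changes between consecutive maximums: 3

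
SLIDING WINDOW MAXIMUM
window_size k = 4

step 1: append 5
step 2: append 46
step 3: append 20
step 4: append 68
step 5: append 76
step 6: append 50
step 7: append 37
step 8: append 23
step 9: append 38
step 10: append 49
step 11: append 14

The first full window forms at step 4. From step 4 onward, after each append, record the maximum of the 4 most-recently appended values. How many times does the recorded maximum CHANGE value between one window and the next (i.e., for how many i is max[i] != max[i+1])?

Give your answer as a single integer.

step 1: append 5 -> window=[5] (not full yet)
step 2: append 46 -> window=[5, 46] (not full yet)
step 3: append 20 -> window=[5, 46, 20] (not full yet)
step 4: append 68 -> window=[5, 46, 20, 68] -> max=68
step 5: append 76 -> window=[46, 20, 68, 76] -> max=76
step 6: append 50 -> window=[20, 68, 76, 50] -> max=76
step 7: append 37 -> window=[68, 76, 50, 37] -> max=76
step 8: append 23 -> window=[76, 50, 37, 23] -> max=76
step 9: append 38 -> window=[50, 37, 23, 38] -> max=50
step 10: append 49 -> window=[37, 23, 38, 49] -> max=49
step 11: append 14 -> window=[23, 38, 49, 14] -> max=49
Recorded maximums: 68 76 76 76 76 50 49 49
Changes between consecutive maximums: 3

Answer: 3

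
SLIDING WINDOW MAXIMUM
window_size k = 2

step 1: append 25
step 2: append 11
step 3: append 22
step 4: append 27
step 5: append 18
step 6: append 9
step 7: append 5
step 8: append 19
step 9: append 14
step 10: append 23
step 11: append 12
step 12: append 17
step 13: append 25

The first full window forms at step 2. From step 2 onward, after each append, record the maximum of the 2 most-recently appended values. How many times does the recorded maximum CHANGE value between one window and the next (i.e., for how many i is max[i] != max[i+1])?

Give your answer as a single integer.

step 1: append 25 -> window=[25] (not full yet)
step 2: append 11 -> window=[25, 11] -> max=25
step 3: append 22 -> window=[11, 22] -> max=22
step 4: append 27 -> window=[22, 27] -> max=27
step 5: append 18 -> window=[27, 18] -> max=27
step 6: append 9 -> window=[18, 9] -> max=18
step 7: append 5 -> window=[9, 5] -> max=9
step 8: append 19 -> window=[5, 19] -> max=19
step 9: append 14 -> window=[19, 14] -> max=19
step 10: append 23 -> window=[14, 23] -> max=23
step 11: append 12 -> window=[23, 12] -> max=23
step 12: append 17 -> window=[12, 17] -> max=17
step 13: append 25 -> window=[17, 25] -> max=25
Recorded maximums: 25 22 27 27 18 9 19 19 23 23 17 25
Changes between consecutive maximums: 8

Answer: 8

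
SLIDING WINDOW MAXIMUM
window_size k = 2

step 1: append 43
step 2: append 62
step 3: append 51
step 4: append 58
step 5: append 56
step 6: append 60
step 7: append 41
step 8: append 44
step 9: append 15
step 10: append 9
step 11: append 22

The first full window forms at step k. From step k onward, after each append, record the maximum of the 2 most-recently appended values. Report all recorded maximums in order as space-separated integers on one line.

Answer: 62 62 58 58 60 60 44 44 15 22

Derivation:
step 1: append 43 -> window=[43] (not full yet)
step 2: append 62 -> window=[43, 62] -> max=62
step 3: append 51 -> window=[62, 51] -> max=62
step 4: append 58 -> window=[51, 58] -> max=58
step 5: append 56 -> window=[58, 56] -> max=58
step 6: append 60 -> window=[56, 60] -> max=60
step 7: append 41 -> window=[60, 41] -> max=60
step 8: append 44 -> window=[41, 44] -> max=44
step 9: append 15 -> window=[44, 15] -> max=44
step 10: append 9 -> window=[15, 9] -> max=15
step 11: append 22 -> window=[9, 22] -> max=22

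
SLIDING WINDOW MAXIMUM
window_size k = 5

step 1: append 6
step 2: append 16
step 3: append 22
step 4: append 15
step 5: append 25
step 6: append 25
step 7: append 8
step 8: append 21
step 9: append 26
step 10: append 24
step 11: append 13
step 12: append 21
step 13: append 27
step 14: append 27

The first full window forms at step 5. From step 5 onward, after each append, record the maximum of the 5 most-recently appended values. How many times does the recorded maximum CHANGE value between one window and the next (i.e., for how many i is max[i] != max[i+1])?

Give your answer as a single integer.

step 1: append 6 -> window=[6] (not full yet)
step 2: append 16 -> window=[6, 16] (not full yet)
step 3: append 22 -> window=[6, 16, 22] (not full yet)
step 4: append 15 -> window=[6, 16, 22, 15] (not full yet)
step 5: append 25 -> window=[6, 16, 22, 15, 25] -> max=25
step 6: append 25 -> window=[16, 22, 15, 25, 25] -> max=25
step 7: append 8 -> window=[22, 15, 25, 25, 8] -> max=25
step 8: append 21 -> window=[15, 25, 25, 8, 21] -> max=25
step 9: append 26 -> window=[25, 25, 8, 21, 26] -> max=26
step 10: append 24 -> window=[25, 8, 21, 26, 24] -> max=26
step 11: append 13 -> window=[8, 21, 26, 24, 13] -> max=26
step 12: append 21 -> window=[21, 26, 24, 13, 21] -> max=26
step 13: append 27 -> window=[26, 24, 13, 21, 27] -> max=27
step 14: append 27 -> window=[24, 13, 21, 27, 27] -> max=27
Recorded maximums: 25 25 25 25 26 26 26 26 27 27
Changes between consecutive maximums: 2

Answer: 2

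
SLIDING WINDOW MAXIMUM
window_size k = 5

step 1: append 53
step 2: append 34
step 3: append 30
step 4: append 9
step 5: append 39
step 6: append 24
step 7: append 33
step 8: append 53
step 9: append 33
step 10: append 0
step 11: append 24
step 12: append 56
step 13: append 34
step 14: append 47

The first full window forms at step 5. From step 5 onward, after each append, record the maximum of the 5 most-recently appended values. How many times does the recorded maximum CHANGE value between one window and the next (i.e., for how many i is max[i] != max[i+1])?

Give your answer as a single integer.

Answer: 3

Derivation:
step 1: append 53 -> window=[53] (not full yet)
step 2: append 34 -> window=[53, 34] (not full yet)
step 3: append 30 -> window=[53, 34, 30] (not full yet)
step 4: append 9 -> window=[53, 34, 30, 9] (not full yet)
step 5: append 39 -> window=[53, 34, 30, 9, 39] -> max=53
step 6: append 24 -> window=[34, 30, 9, 39, 24] -> max=39
step 7: append 33 -> window=[30, 9, 39, 24, 33] -> max=39
step 8: append 53 -> window=[9, 39, 24, 33, 53] -> max=53
step 9: append 33 -> window=[39, 24, 33, 53, 33] -> max=53
step 10: append 0 -> window=[24, 33, 53, 33, 0] -> max=53
step 11: append 24 -> window=[33, 53, 33, 0, 24] -> max=53
step 12: append 56 -> window=[53, 33, 0, 24, 56] -> max=56
step 13: append 34 -> window=[33, 0, 24, 56, 34] -> max=56
step 14: append 47 -> window=[0, 24, 56, 34, 47] -> max=56
Recorded maximums: 53 39 39 53 53 53 53 56 56 56
Changes between consecutive maximums: 3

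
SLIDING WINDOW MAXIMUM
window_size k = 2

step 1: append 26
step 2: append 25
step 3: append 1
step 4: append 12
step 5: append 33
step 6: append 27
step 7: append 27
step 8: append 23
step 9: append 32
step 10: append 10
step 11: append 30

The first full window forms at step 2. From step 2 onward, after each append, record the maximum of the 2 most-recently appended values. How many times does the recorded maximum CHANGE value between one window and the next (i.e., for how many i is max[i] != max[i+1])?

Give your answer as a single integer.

Answer: 6

Derivation:
step 1: append 26 -> window=[26] (not full yet)
step 2: append 25 -> window=[26, 25] -> max=26
step 3: append 1 -> window=[25, 1] -> max=25
step 4: append 12 -> window=[1, 12] -> max=12
step 5: append 33 -> window=[12, 33] -> max=33
step 6: append 27 -> window=[33, 27] -> max=33
step 7: append 27 -> window=[27, 27] -> max=27
step 8: append 23 -> window=[27, 23] -> max=27
step 9: append 32 -> window=[23, 32] -> max=32
step 10: append 10 -> window=[32, 10] -> max=32
step 11: append 30 -> window=[10, 30] -> max=30
Recorded maximums: 26 25 12 33 33 27 27 32 32 30
Changes between consecutive maximums: 6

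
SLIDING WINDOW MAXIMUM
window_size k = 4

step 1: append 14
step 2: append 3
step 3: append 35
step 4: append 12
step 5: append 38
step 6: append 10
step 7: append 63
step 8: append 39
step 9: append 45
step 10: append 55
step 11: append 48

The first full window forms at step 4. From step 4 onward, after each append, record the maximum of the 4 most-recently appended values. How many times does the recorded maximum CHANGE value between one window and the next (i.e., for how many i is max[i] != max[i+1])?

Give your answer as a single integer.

step 1: append 14 -> window=[14] (not full yet)
step 2: append 3 -> window=[14, 3] (not full yet)
step 3: append 35 -> window=[14, 3, 35] (not full yet)
step 4: append 12 -> window=[14, 3, 35, 12] -> max=35
step 5: append 38 -> window=[3, 35, 12, 38] -> max=38
step 6: append 10 -> window=[35, 12, 38, 10] -> max=38
step 7: append 63 -> window=[12, 38, 10, 63] -> max=63
step 8: append 39 -> window=[38, 10, 63, 39] -> max=63
step 9: append 45 -> window=[10, 63, 39, 45] -> max=63
step 10: append 55 -> window=[63, 39, 45, 55] -> max=63
step 11: append 48 -> window=[39, 45, 55, 48] -> max=55
Recorded maximums: 35 38 38 63 63 63 63 55
Changes between consecutive maximums: 3

Answer: 3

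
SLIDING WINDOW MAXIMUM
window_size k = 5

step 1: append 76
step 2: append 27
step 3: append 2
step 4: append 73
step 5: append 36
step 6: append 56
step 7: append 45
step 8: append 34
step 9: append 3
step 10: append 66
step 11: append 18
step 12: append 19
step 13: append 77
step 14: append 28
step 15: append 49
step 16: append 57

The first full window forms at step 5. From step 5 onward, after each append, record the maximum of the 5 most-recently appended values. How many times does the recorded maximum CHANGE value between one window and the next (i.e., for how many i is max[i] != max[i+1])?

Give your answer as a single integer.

Answer: 4

Derivation:
step 1: append 76 -> window=[76] (not full yet)
step 2: append 27 -> window=[76, 27] (not full yet)
step 3: append 2 -> window=[76, 27, 2] (not full yet)
step 4: append 73 -> window=[76, 27, 2, 73] (not full yet)
step 5: append 36 -> window=[76, 27, 2, 73, 36] -> max=76
step 6: append 56 -> window=[27, 2, 73, 36, 56] -> max=73
step 7: append 45 -> window=[2, 73, 36, 56, 45] -> max=73
step 8: append 34 -> window=[73, 36, 56, 45, 34] -> max=73
step 9: append 3 -> window=[36, 56, 45, 34, 3] -> max=56
step 10: append 66 -> window=[56, 45, 34, 3, 66] -> max=66
step 11: append 18 -> window=[45, 34, 3, 66, 18] -> max=66
step 12: append 19 -> window=[34, 3, 66, 18, 19] -> max=66
step 13: append 77 -> window=[3, 66, 18, 19, 77] -> max=77
step 14: append 28 -> window=[66, 18, 19, 77, 28] -> max=77
step 15: append 49 -> window=[18, 19, 77, 28, 49] -> max=77
step 16: append 57 -> window=[19, 77, 28, 49, 57] -> max=77
Recorded maximums: 76 73 73 73 56 66 66 66 77 77 77 77
Changes between consecutive maximums: 4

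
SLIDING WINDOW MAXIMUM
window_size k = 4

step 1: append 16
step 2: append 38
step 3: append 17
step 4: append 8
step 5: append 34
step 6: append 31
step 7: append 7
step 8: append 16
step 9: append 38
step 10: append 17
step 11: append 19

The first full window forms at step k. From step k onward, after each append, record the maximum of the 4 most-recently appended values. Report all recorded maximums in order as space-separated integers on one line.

step 1: append 16 -> window=[16] (not full yet)
step 2: append 38 -> window=[16, 38] (not full yet)
step 3: append 17 -> window=[16, 38, 17] (not full yet)
step 4: append 8 -> window=[16, 38, 17, 8] -> max=38
step 5: append 34 -> window=[38, 17, 8, 34] -> max=38
step 6: append 31 -> window=[17, 8, 34, 31] -> max=34
step 7: append 7 -> window=[8, 34, 31, 7] -> max=34
step 8: append 16 -> window=[34, 31, 7, 16] -> max=34
step 9: append 38 -> window=[31, 7, 16, 38] -> max=38
step 10: append 17 -> window=[7, 16, 38, 17] -> max=38
step 11: append 19 -> window=[16, 38, 17, 19] -> max=38

Answer: 38 38 34 34 34 38 38 38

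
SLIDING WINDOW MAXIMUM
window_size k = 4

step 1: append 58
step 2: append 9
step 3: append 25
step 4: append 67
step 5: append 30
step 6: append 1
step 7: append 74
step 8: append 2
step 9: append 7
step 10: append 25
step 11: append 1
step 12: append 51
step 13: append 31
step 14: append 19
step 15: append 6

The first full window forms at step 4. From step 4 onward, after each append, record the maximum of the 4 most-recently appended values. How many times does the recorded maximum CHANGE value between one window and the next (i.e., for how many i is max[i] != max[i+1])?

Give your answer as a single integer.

step 1: append 58 -> window=[58] (not full yet)
step 2: append 9 -> window=[58, 9] (not full yet)
step 3: append 25 -> window=[58, 9, 25] (not full yet)
step 4: append 67 -> window=[58, 9, 25, 67] -> max=67
step 5: append 30 -> window=[9, 25, 67, 30] -> max=67
step 6: append 1 -> window=[25, 67, 30, 1] -> max=67
step 7: append 74 -> window=[67, 30, 1, 74] -> max=74
step 8: append 2 -> window=[30, 1, 74, 2] -> max=74
step 9: append 7 -> window=[1, 74, 2, 7] -> max=74
step 10: append 25 -> window=[74, 2, 7, 25] -> max=74
step 11: append 1 -> window=[2, 7, 25, 1] -> max=25
step 12: append 51 -> window=[7, 25, 1, 51] -> max=51
step 13: append 31 -> window=[25, 1, 51, 31] -> max=51
step 14: append 19 -> window=[1, 51, 31, 19] -> max=51
step 15: append 6 -> window=[51, 31, 19, 6] -> max=51
Recorded maximums: 67 67 67 74 74 74 74 25 51 51 51 51
Changes between consecutive maximums: 3

Answer: 3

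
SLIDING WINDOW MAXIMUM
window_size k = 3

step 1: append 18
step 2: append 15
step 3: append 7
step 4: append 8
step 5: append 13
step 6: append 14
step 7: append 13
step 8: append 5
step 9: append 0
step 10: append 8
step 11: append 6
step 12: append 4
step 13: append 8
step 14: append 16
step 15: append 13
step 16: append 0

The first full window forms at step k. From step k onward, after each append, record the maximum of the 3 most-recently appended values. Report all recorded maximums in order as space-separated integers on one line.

step 1: append 18 -> window=[18] (not full yet)
step 2: append 15 -> window=[18, 15] (not full yet)
step 3: append 7 -> window=[18, 15, 7] -> max=18
step 4: append 8 -> window=[15, 7, 8] -> max=15
step 5: append 13 -> window=[7, 8, 13] -> max=13
step 6: append 14 -> window=[8, 13, 14] -> max=14
step 7: append 13 -> window=[13, 14, 13] -> max=14
step 8: append 5 -> window=[14, 13, 5] -> max=14
step 9: append 0 -> window=[13, 5, 0] -> max=13
step 10: append 8 -> window=[5, 0, 8] -> max=8
step 11: append 6 -> window=[0, 8, 6] -> max=8
step 12: append 4 -> window=[8, 6, 4] -> max=8
step 13: append 8 -> window=[6, 4, 8] -> max=8
step 14: append 16 -> window=[4, 8, 16] -> max=16
step 15: append 13 -> window=[8, 16, 13] -> max=16
step 16: append 0 -> window=[16, 13, 0] -> max=16

Answer: 18 15 13 14 14 14 13 8 8 8 8 16 16 16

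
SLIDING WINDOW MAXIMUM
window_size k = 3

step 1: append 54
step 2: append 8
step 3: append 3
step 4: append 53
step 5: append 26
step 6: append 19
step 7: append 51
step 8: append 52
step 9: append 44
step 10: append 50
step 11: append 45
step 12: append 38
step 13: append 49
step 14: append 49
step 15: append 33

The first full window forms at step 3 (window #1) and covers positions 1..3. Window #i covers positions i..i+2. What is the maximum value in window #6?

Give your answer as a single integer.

step 1: append 54 -> window=[54] (not full yet)
step 2: append 8 -> window=[54, 8] (not full yet)
step 3: append 3 -> window=[54, 8, 3] -> max=54
step 4: append 53 -> window=[8, 3, 53] -> max=53
step 5: append 26 -> window=[3, 53, 26] -> max=53
step 6: append 19 -> window=[53, 26, 19] -> max=53
step 7: append 51 -> window=[26, 19, 51] -> max=51
step 8: append 52 -> window=[19, 51, 52] -> max=52
Window #6 max = 52

Answer: 52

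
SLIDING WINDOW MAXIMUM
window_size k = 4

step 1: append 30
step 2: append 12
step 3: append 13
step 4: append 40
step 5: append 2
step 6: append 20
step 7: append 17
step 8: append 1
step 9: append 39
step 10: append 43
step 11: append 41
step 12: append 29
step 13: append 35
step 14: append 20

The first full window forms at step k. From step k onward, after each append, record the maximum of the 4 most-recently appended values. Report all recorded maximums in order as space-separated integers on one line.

step 1: append 30 -> window=[30] (not full yet)
step 2: append 12 -> window=[30, 12] (not full yet)
step 3: append 13 -> window=[30, 12, 13] (not full yet)
step 4: append 40 -> window=[30, 12, 13, 40] -> max=40
step 5: append 2 -> window=[12, 13, 40, 2] -> max=40
step 6: append 20 -> window=[13, 40, 2, 20] -> max=40
step 7: append 17 -> window=[40, 2, 20, 17] -> max=40
step 8: append 1 -> window=[2, 20, 17, 1] -> max=20
step 9: append 39 -> window=[20, 17, 1, 39] -> max=39
step 10: append 43 -> window=[17, 1, 39, 43] -> max=43
step 11: append 41 -> window=[1, 39, 43, 41] -> max=43
step 12: append 29 -> window=[39, 43, 41, 29] -> max=43
step 13: append 35 -> window=[43, 41, 29, 35] -> max=43
step 14: append 20 -> window=[41, 29, 35, 20] -> max=41

Answer: 40 40 40 40 20 39 43 43 43 43 41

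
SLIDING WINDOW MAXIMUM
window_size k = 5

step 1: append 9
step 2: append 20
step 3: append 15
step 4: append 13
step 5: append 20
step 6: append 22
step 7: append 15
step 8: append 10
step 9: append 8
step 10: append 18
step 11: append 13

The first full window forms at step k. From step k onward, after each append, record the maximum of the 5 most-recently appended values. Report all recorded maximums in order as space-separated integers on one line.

Answer: 20 22 22 22 22 22 18

Derivation:
step 1: append 9 -> window=[9] (not full yet)
step 2: append 20 -> window=[9, 20] (not full yet)
step 3: append 15 -> window=[9, 20, 15] (not full yet)
step 4: append 13 -> window=[9, 20, 15, 13] (not full yet)
step 5: append 20 -> window=[9, 20, 15, 13, 20] -> max=20
step 6: append 22 -> window=[20, 15, 13, 20, 22] -> max=22
step 7: append 15 -> window=[15, 13, 20, 22, 15] -> max=22
step 8: append 10 -> window=[13, 20, 22, 15, 10] -> max=22
step 9: append 8 -> window=[20, 22, 15, 10, 8] -> max=22
step 10: append 18 -> window=[22, 15, 10, 8, 18] -> max=22
step 11: append 13 -> window=[15, 10, 8, 18, 13] -> max=18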